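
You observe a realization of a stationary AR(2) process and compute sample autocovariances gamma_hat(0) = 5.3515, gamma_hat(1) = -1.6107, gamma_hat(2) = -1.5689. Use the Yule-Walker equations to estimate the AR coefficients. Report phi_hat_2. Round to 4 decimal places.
\hat\phi_{2} = -0.4220

The Yule-Walker equations for an AR(p) process read, in matrix form,
  Gamma_p phi = r_p,   with   (Gamma_p)_{ij} = gamma(|i - j|),
                       (r_p)_i = gamma(i),   i,j = 1..p.
Substitute the sample gammas (Toeplitz matrix and right-hand side of size 2):
  Gamma_p = [[5.3515, -1.6107], [-1.6107, 5.3515]]
  r_p     = [-1.6107, -1.5689]
Written out:
  5.3515 phi_1 - 1.6107 phi_2 = -1.6107
  -1.6107 phi_1 + 5.3515 phi_2 = -1.5689
Solve by Cramer's rule:
  det = gamma(0)^2 - gamma(1)^2 = (5.3515)^2 - (-1.6107)^2 = 28.63855225 - 2.59435449 = 26.04419776
  phi_hat_1 = [gamma(1) gamma(0) - gamma(1) gamma(2)] / det = [(-1.6107)(5.3515) - (-1.6107)(-1.5689)] / 26.04419776 = -11.14668828 / 26.04419776 = -0.428
  phi_hat_2 = [gamma(0) gamma(2) - gamma(1)^2] / det = [(5.3515)(-1.5689) - (-1.6107)^2] / 26.04419776 = -10.99032284 / 26.04419776 = -0.422
So phi_hat = [-0.4280, -0.4220].
Therefore phi_hat_2 = -0.4220.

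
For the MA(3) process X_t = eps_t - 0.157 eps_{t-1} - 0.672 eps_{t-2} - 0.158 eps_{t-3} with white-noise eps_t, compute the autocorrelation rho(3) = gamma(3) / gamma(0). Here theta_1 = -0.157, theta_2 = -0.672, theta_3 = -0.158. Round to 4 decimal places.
\rho(3) = -0.1052

For an MA(q) process with theta_0 = 1, the autocovariance is
  gamma(k) = sigma^2 * sum_{i=0..q-k} theta_i * theta_{i+k},
and rho(k) = gamma(k) / gamma(0). Sigma^2 cancels.
  numerator   = (1)*(-0.158) = -0.158.
  denominator = (1)^2 + (-0.157)^2 + (-0.672)^2 + (-0.158)^2 = 1.501197.
  rho(3) = -0.158 / 1.501197 = -0.1052.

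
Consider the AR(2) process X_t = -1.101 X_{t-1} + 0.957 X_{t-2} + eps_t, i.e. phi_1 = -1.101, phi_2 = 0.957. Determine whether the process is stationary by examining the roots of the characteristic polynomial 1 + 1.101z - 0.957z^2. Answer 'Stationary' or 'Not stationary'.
\text{Not stationary}

The AR(p) characteristic polynomial is P(z) = 1 + 1.101z - 0.957z^2.
Stationarity requires all roots to lie outside the unit circle, i.e. |z| > 1 for every root.
Set 1 + (1.101) z + (-0.957) z^2 = 0, i.e. a z^2 + b z + c = 0 with a = -0.957, b = 1.101, c = 1.
Discriminant D = b^2 - 4ac = (1.101)^2 - 4*(-0.957)*1 = 1.212201 - (-3.828) = 5.040201.
D >= 0, so the roots are real: z = (-b +/- sqrt(D)) / (2a) = (-1.101 +/- 2.245039) / (-1.914).
  z_1 = (-1.101 + 2.245039) / (-1.914) = -0.5977,   |z_1| = 0.5977.
  z_2 = (-1.101 - 2.245039) / (-1.914) = 1.7482,   |z_2| = 1.7482.
Moduli of all roots: 0.5977, 1.7482.
All moduli strictly greater than 1? No.
Verdict: Not stationary.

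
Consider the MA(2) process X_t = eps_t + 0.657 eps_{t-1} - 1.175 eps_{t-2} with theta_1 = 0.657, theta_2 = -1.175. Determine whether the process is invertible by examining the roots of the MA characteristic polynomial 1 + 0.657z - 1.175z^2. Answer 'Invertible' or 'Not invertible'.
\text{Not invertible}

The MA(q) characteristic polynomial is P(z) = 1 + 0.657z - 1.175z^2.
Invertibility requires all roots to lie outside the unit circle, i.e. |z| > 1 for every root.
Set 1 + (0.657) z + (-1.175) z^2 = 0, i.e. a z^2 + b z + c = 0 with a = -1.175, b = 0.657, c = 1.
Discriminant D = b^2 - 4ac = (0.657)^2 - 4*(-1.175)*1 = 0.431649 - (-4.7) = 5.131649.
D >= 0, so the roots are real: z = (-b +/- sqrt(D)) / (2a) = (-0.657 +/- 2.265314) / (-2.35).
  z_1 = (-0.657 + 2.265314) / (-2.35) = -0.6844,   |z_1| = 0.6844.
  z_2 = (-0.657 - 2.265314) / (-2.35) = 1.2435,   |z_2| = 1.2435.
Moduli of all roots: 0.6844, 1.2435.
All moduli strictly greater than 1? No.
Verdict: Not invertible.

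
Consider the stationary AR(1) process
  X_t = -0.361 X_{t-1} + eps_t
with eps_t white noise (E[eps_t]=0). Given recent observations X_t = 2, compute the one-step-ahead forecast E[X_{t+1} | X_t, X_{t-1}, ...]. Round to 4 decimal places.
E[X_{t+1} \mid \mathcal F_t] = -0.7220

For an AR(p) model X_t = c + sum_i phi_i X_{t-i} + eps_t, the
one-step-ahead conditional mean is
  E[X_{t+1} | X_t, ...] = c + sum_i phi_i X_{t+1-i}.
Substitute known values:
  E[X_{t+1} | ...] = (-0.361) * (2)
                   = -0.7220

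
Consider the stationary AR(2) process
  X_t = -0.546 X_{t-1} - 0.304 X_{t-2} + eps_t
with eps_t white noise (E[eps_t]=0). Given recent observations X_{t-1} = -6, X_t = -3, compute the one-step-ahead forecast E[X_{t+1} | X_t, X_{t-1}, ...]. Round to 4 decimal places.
E[X_{t+1} \mid \mathcal F_t] = 3.4620

For an AR(p) model X_t = c + sum_i phi_i X_{t-i} + eps_t, the
one-step-ahead conditional mean is
  E[X_{t+1} | X_t, ...] = c + sum_i phi_i X_{t+1-i}.
Substitute known values:
  E[X_{t+1} | ...] = (-0.546) * (-3) + (-0.304) * (-6)
                   = 3.4620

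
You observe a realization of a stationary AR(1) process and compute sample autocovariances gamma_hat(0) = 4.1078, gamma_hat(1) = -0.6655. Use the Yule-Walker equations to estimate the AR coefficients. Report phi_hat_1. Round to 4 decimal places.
\hat\phi_{1} = -0.1620

The Yule-Walker equations for an AR(p) process read, in matrix form,
  Gamma_p phi = r_p,   with   (Gamma_p)_{ij} = gamma(|i - j|),
                       (r_p)_i = gamma(i),   i,j = 1..p.
Substitute the sample gammas (Toeplitz matrix and right-hand side of size 1):
  Gamma_p = [[4.1078]]
  r_p     = [-0.6655]
With p = 1 this is the single equation gamma(0) phi_1 = gamma(1):
  phi_hat_1 = gamma(1) / gamma(0) = -0.6655 / 4.1078 = -0.1620.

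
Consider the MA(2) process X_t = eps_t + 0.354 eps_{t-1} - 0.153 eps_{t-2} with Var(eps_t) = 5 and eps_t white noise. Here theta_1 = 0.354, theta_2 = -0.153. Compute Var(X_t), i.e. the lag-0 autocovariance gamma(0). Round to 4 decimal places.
\gamma(0) = 5.7436

For an MA(q) process X_t = eps_t + sum_i theta_i eps_{t-i} with
Var(eps_t) = sigma^2, the variance is
  gamma(0) = sigma^2 * (1 + sum_i theta_i^2).
  sum_i theta_i^2 = (0.354)^2 + (-0.153)^2 = 0.125316 + 0.023409 = 0.148725.
  gamma(0) = 5 * (1 + 0.148725) = 5 * 1.148725 = 5.743625, which rounds to 5.7436.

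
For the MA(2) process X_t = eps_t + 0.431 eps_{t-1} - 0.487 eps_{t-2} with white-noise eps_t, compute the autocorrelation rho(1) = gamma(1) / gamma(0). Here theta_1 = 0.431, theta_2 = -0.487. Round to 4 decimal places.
\rho(1) = 0.1554

For an MA(q) process with theta_0 = 1, the autocovariance is
  gamma(k) = sigma^2 * sum_{i=0..q-k} theta_i * theta_{i+k},
and rho(k) = gamma(k) / gamma(0). Sigma^2 cancels.
  numerator   = (1)*(0.431) + (0.431)*(-0.487) = 0.221103.
  denominator = (1)^2 + (0.431)^2 + (-0.487)^2 = 1.42293.
  rho(1) = 0.221103 / 1.42293 = 0.1554.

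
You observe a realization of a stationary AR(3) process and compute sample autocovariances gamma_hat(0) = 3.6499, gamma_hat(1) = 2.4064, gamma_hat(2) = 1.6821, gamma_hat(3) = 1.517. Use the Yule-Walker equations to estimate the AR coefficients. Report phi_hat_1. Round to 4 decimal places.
\hat\phi_{1} = 0.6210

The Yule-Walker equations for an AR(p) process read, in matrix form,
  Gamma_p phi = r_p,   with   (Gamma_p)_{ij} = gamma(|i - j|),
                       (r_p)_i = gamma(i),   i,j = 1..p.
Substitute the sample gammas (Toeplitz matrix and right-hand side of size 3):
  Gamma_p = [[3.6499, 2.4064, 1.6821], [2.4064, 3.6499, 2.4064], [1.6821, 2.4064, 3.6499]]
  r_p     = [2.4064, 1.6821, 1.517]
Written out (R1..R3):
  (R1) 3.6499 phi_1 + 2.4064 phi_2 + 1.6821 phi_3 = 2.4064
  (R2) 2.4064 phi_1 + 3.6499 phi_2 + 2.4064 phi_3 = 1.6821
  (R3) 1.6821 phi_1 + 2.4064 phi_2 + 3.6499 phi_3 = 1.517
Gaussian elimination:
  R2 <- R2 - (2.4064/3.6499) R1 = R2 - (0.659306) R1:  2.063347 phi_2 + 1.297382 phi_3 = 0.095547
  R3 <- R3 - (1.6821/3.6499) R1 = R3 - (0.460862) R1:  1.297382 phi_2 + 2.874684 phi_3 = 0.407982
  R3 <- R3 - (1.297382/2.063347) R2 = R3 - (0.628775) R2:  2.058922 phi_3 = 0.347904
Back-substitution:
  phi_hat_3 = 0.347904 / 2.058922 = 0.168974
  phi_hat_2 = (0.095547 - (1.297382)(0.168974)) / 2.063347 = -0.05994
  phi_hat_1 = (2.4064 - (2.4064)(-0.05994) - (1.6821)(0.168974)) / 3.6499 = 0.620951
So phi_hat = [0.6210, -0.0599, 0.1690].
Therefore phi_hat_1 = 0.6210.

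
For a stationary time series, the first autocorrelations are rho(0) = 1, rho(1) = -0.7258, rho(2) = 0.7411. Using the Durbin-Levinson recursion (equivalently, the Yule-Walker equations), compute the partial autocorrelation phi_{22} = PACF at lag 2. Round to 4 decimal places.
\phi_{22} = 0.4529

The PACF at lag k is phi_{kk}, the last component of the solution
to the Yule-Walker system G_k phi = r_k where
  (G_k)_{ij} = rho(|i - j|), (r_k)_i = rho(i), i,j = 1..k.
Equivalently, Durbin-Levinson gives phi_{kk} iteratively:
  phi_{11} = rho(1)
  phi_{kk} = [rho(k) - sum_{j=1..k-1} phi_{k-1,j} rho(k-j)]
            / [1 - sum_{j=1..k-1} phi_{k-1,j} rho(j)],
  phi_{k,j} = phi_{k-1,j} - phi_{kk} phi_{k-1,k-j},  j = 1..k-1.
Step k = 1:
  phi_11 = rho(1) = -0.7258.
Step k = 2:
  phi_22 = [rho(2) - phi_11 rho(1)] / [1 - phi_11 rho(1)] = [0.7411 - (-0.7258)(-0.7258)] / [1 - (-0.7258)(-0.7258)]
         = 0.21431436 / 0.47321436 = 0.4529.
Therefore phi_{22} = 0.4529.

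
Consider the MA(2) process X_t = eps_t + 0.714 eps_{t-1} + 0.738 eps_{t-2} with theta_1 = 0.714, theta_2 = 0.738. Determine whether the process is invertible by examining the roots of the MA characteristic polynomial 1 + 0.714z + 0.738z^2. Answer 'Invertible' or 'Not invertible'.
\text{Invertible}

The MA(q) characteristic polynomial is P(z) = 1 + 0.714z + 0.738z^2.
Invertibility requires all roots to lie outside the unit circle, i.e. |z| > 1 for every root.
Set 1 + (0.714) z + (0.738) z^2 = 0, i.e. a z^2 + b z + c = 0 with a = 0.738, b = 0.714, c = 1.
Discriminant D = b^2 - 4ac = (0.714)^2 - 4*(0.738)*1 = 0.509796 - (2.952) = -2.442204.
D < 0, so the roots are the complex-conjugate pair z = (-b +/- i sqrt(-D)) / (2a) = -0.4837 +/- 1.0588i.
For a conjugate pair |z|^2 = z * conj(z) = (product of roots) = c/a = 1/(0.738) = 1.355014, so |z| = sqrt(1.355014) = 1.1641 for both roots.
Moduli of all roots: 1.1641, 1.1641.
All moduli strictly greater than 1? Yes.
Verdict: Invertible.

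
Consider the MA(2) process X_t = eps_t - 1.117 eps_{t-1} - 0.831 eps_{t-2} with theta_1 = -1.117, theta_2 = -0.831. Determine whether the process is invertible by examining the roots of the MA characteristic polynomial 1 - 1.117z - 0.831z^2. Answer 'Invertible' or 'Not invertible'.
\text{Not invertible}

The MA(q) characteristic polynomial is P(z) = 1 - 1.117z - 0.831z^2.
Invertibility requires all roots to lie outside the unit circle, i.e. |z| > 1 for every root.
Set 1 + (-1.117) z + (-0.831) z^2 = 0, i.e. a z^2 + b z + c = 0 with a = -0.831, b = -1.117, c = 1.
Discriminant D = b^2 - 4ac = (-1.117)^2 - 4*(-0.831)*1 = 1.247689 - (-3.324) = 4.571689.
D >= 0, so the roots are real: z = (-b +/- sqrt(D)) / (2a) = (1.117 +/- 2.138151) / (-1.662).
  z_1 = (1.117 + 2.138151) / (-1.662) = -1.9586,   |z_1| = 1.9586.
  z_2 = (1.117 - 2.138151) / (-1.662) = 0.6144,   |z_2| = 0.6144.
Moduli of all roots: 1.9586, 0.6144.
All moduli strictly greater than 1? No.
Verdict: Not invertible.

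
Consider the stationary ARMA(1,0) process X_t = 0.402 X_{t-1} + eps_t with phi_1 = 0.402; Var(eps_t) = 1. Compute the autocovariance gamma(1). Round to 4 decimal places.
\gamma(1) = 0.4795

Multiply the model equation by X_{t-k} and take expectations. With theta_0 = psi_0 = 1 and psi_j the MA(infinity) weights, this gives
  gamma(k) - sum_i phi_i gamma(k-i) = c_k,
  c_k = sigma^2 * sum_{j=k..q} theta_j psi_{j-k}   (c_k = 0 for k > q),
using gamma(-m) = gamma(m).
Pure AR (q = 0): c_0 = sigma^2 = 1, c_k = 0 for k >= 1.
Equations for k = 0 and k = 1 (AR order 1):
  gamma(0) = phi_1 gamma(1) + c_0
  gamma(1) = phi_1 gamma(0) + c_1
Substituting the second into the first: gamma(0) (1 - phi_1^2) = c_0 + phi_1 c_1, so
  gamma(0) = c_0 / (1 - phi_1^2) = 1 / (1 - (0.402)^2) = 1 / 0.838396 = 1.192754.
  gamma(1) = phi_1 gamma(0) = (0.402)(1.192754) = 0.479487.
Therefore gamma(1) = 0.4795 (to 4 decimal places).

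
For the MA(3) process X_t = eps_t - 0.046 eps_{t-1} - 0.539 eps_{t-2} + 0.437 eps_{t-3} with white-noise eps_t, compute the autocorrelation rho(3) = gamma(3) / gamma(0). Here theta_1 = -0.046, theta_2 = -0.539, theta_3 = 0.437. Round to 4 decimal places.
\rho(3) = 0.2946

For an MA(q) process with theta_0 = 1, the autocovariance is
  gamma(k) = sigma^2 * sum_{i=0..q-k} theta_i * theta_{i+k},
and rho(k) = gamma(k) / gamma(0). Sigma^2 cancels.
  numerator   = (1)*(0.437) = 0.437.
  denominator = (1)^2 + (-0.046)^2 + (-0.539)^2 + (0.437)^2 = 1.483606.
  rho(3) = 0.437 / 1.483606 = 0.2946.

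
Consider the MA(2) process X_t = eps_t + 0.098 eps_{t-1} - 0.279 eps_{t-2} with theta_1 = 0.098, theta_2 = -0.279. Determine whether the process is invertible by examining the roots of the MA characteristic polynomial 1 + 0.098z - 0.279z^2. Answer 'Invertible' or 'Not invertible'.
\text{Invertible}

The MA(q) characteristic polynomial is P(z) = 1 + 0.098z - 0.279z^2.
Invertibility requires all roots to lie outside the unit circle, i.e. |z| > 1 for every root.
Set 1 + (0.098) z + (-0.279) z^2 = 0, i.e. a z^2 + b z + c = 0 with a = -0.279, b = 0.098, c = 1.
Discriminant D = b^2 - 4ac = (0.098)^2 - 4*(-0.279)*1 = 0.009604 - (-1.116) = 1.125604.
D >= 0, so the roots are real: z = (-b +/- sqrt(D)) / (2a) = (-0.098 +/- 1.060945) / (-0.558).
  z_1 = (-0.098 + 1.060945) / (-0.558) = -1.7257,   |z_1| = 1.7257.
  z_2 = (-0.098 - 1.060945) / (-0.558) = 2.077,   |z_2| = 2.077.
Moduli of all roots: 1.7257, 2.0770.
All moduli strictly greater than 1? Yes.
Verdict: Invertible.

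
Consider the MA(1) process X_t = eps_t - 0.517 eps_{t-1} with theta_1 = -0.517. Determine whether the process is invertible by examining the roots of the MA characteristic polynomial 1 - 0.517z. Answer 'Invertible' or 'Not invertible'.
\text{Invertible}

The MA(q) characteristic polynomial is P(z) = 1 - 0.517z.
Invertibility requires all roots to lie outside the unit circle, i.e. |z| > 1 for every root.
This is linear in z: 1 + (-0.517) z = 0  =>  z = -1/(-0.517) = 1.934236,  |z| = 1.934236.
Moduli of all roots: 1.9342.
All moduli strictly greater than 1? Yes.
Verdict: Invertible.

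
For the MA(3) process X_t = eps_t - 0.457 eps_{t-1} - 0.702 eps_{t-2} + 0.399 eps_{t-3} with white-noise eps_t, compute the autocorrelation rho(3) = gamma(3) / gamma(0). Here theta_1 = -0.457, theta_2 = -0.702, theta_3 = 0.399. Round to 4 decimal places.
\rho(3) = 0.2144

For an MA(q) process with theta_0 = 1, the autocovariance is
  gamma(k) = sigma^2 * sum_{i=0..q-k} theta_i * theta_{i+k},
and rho(k) = gamma(k) / gamma(0). Sigma^2 cancels.
  numerator   = (1)*(0.399) = 0.399.
  denominator = (1)^2 + (-0.457)^2 + (-0.702)^2 + (0.399)^2 = 1.860854.
  rho(3) = 0.399 / 1.860854 = 0.2144.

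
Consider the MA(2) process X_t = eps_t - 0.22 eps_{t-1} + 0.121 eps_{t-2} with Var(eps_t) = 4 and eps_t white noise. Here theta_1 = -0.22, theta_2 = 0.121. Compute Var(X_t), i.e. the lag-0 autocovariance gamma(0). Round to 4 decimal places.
\gamma(0) = 4.2522

For an MA(q) process X_t = eps_t + sum_i theta_i eps_{t-i} with
Var(eps_t) = sigma^2, the variance is
  gamma(0) = sigma^2 * (1 + sum_i theta_i^2).
  sum_i theta_i^2 = (-0.22)^2 + (0.121)^2 = 0.0484 + 0.014641 = 0.063041.
  gamma(0) = 4 * (1 + 0.063041) = 4 * 1.063041 = 4.252164, which rounds to 4.2522.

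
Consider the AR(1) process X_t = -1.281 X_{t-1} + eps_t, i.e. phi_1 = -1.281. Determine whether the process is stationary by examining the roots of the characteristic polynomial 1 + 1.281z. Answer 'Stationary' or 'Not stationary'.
\text{Not stationary}

The AR(p) characteristic polynomial is P(z) = 1 + 1.281z.
Stationarity requires all roots to lie outside the unit circle, i.e. |z| > 1 for every root.
This is linear in z: 1 + (1.281) z = 0  =>  z = -1/(1.281) = -0.78064,  |z| = 0.78064.
Moduli of all roots: 0.7806.
All moduli strictly greater than 1? No.
Verdict: Not stationary.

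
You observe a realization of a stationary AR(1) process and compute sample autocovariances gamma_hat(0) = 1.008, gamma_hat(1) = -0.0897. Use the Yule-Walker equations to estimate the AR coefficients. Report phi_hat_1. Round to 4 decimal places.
\hat\phi_{1} = -0.0890

The Yule-Walker equations for an AR(p) process read, in matrix form,
  Gamma_p phi = r_p,   with   (Gamma_p)_{ij} = gamma(|i - j|),
                       (r_p)_i = gamma(i),   i,j = 1..p.
Substitute the sample gammas (Toeplitz matrix and right-hand side of size 1):
  Gamma_p = [[1.008]]
  r_p     = [-0.0897]
With p = 1 this is the single equation gamma(0) phi_1 = gamma(1):
  phi_hat_1 = gamma(1) / gamma(0) = -0.0897 / 1.008 = -0.0890.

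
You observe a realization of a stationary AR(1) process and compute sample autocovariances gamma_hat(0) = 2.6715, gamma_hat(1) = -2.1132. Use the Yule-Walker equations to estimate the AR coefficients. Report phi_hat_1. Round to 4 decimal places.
\hat\phi_{1} = -0.7910

The Yule-Walker equations for an AR(p) process read, in matrix form,
  Gamma_p phi = r_p,   with   (Gamma_p)_{ij} = gamma(|i - j|),
                       (r_p)_i = gamma(i),   i,j = 1..p.
Substitute the sample gammas (Toeplitz matrix and right-hand side of size 1):
  Gamma_p = [[2.6715]]
  r_p     = [-2.1132]
With p = 1 this is the single equation gamma(0) phi_1 = gamma(1):
  phi_hat_1 = gamma(1) / gamma(0) = -2.1132 / 2.6715 = -0.7910.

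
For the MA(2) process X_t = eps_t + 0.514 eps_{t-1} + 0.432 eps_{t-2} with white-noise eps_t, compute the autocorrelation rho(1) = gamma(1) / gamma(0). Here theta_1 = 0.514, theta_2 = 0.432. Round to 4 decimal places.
\rho(1) = 0.5073

For an MA(q) process with theta_0 = 1, the autocovariance is
  gamma(k) = sigma^2 * sum_{i=0..q-k} theta_i * theta_{i+k},
and rho(k) = gamma(k) / gamma(0). Sigma^2 cancels.
  numerator   = (1)*(0.514) + (0.514)*(0.432) = 0.736048.
  denominator = (1)^2 + (0.514)^2 + (0.432)^2 = 1.45082.
  rho(1) = 0.736048 / 1.45082 = 0.5073.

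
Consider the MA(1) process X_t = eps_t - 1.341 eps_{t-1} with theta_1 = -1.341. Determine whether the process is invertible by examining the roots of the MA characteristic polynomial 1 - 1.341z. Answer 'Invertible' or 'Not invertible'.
\text{Not invertible}

The MA(q) characteristic polynomial is P(z) = 1 - 1.341z.
Invertibility requires all roots to lie outside the unit circle, i.e. |z| > 1 for every root.
This is linear in z: 1 + (-1.341) z = 0  =>  z = -1/(-1.341) = 0.745712,  |z| = 0.745712.
Moduli of all roots: 0.7457.
All moduli strictly greater than 1? No.
Verdict: Not invertible.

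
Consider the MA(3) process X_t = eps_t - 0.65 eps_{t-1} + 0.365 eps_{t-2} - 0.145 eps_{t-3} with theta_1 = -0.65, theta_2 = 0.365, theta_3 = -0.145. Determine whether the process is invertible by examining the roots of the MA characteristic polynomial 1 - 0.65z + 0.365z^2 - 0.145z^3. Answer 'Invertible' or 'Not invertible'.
\text{Invertible}

The MA(q) characteristic polynomial is P(z) = 1 - 0.65z + 0.365z^2 - 0.145z^3.
Invertibility requires all roots to lie outside the unit circle, i.e. |z| > 1 for every root.
Degree 3: look for a simple real root z0 first, then factor out (1 - z/z0) and solve the remaining quadratic.
Testing z0 = 2: P(2) = 1 + (-0.65)(2) + (0.365)(2)^2 + (-0.145)(2)^3
  = 1 + (-1.3) + (1.46) + (-1.16) = 0.  So z_0 = 2 is a root, |z_0| = 2.
Divide out the factor (1 - 0.5 z) = (1 - z/z0) (since 1/z0 = 0.5):
  P(z) = (1 - 0.5 z)(1 + (-0.15) z + (0.29) z^2)
  [check: z-coef -0.15 - (0.5) = -0.65; z^2-coef 0.29 - (0.5)(-0.15) = 0.365; z^3-coef -(0.5)(0.29) = -0.145.]
Remaining roots from the quadratic factor 1 + (-0.15) z + (0.29) z^2:
  Set 1 + (-0.15) z + (0.29) z^2 = 0, i.e. a z^2 + b z + c = 0 with a = 0.29, b = -0.15, c = 1.
  Discriminant D = b^2 - 4ac = (-0.15)^2 - 4*(0.29)*1 = 0.0225 - (1.16) = -1.1375.
  D < 0, so the roots are the complex-conjugate pair z = (-b +/- i sqrt(-D)) / (2a) = 0.2586 +/- 1.8389i.
  For a conjugate pair |z|^2 = z * conj(z) = (product of roots) = c/a = 1/(0.29) = 3.448276, so |z| = sqrt(3.448276) = 1.857 for both roots.
Moduli of all roots: 2.0000, 1.8570, 1.8570.
All moduli strictly greater than 1? Yes.
Verdict: Invertible.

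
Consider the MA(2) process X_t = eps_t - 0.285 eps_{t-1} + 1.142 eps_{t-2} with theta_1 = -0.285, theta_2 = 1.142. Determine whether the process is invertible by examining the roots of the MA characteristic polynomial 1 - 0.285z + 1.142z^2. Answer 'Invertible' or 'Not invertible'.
\text{Not invertible}

The MA(q) characteristic polynomial is P(z) = 1 - 0.285z + 1.142z^2.
Invertibility requires all roots to lie outside the unit circle, i.e. |z| > 1 for every root.
Set 1 + (-0.285) z + (1.142) z^2 = 0, i.e. a z^2 + b z + c = 0 with a = 1.142, b = -0.285, c = 1.
Discriminant D = b^2 - 4ac = (-0.285)^2 - 4*(1.142)*1 = 0.081225 - (4.568) = -4.486775.
D < 0, so the roots are the complex-conjugate pair z = (-b +/- i sqrt(-D)) / (2a) = 0.1248 +/- 0.9274i.
For a conjugate pair |z|^2 = z * conj(z) = (product of roots) = c/a = 1/(1.142) = 0.875657, so |z| = sqrt(0.875657) = 0.9358 for both roots.
Moduli of all roots: 0.9358, 0.9358.
All moduli strictly greater than 1? No.
Verdict: Not invertible.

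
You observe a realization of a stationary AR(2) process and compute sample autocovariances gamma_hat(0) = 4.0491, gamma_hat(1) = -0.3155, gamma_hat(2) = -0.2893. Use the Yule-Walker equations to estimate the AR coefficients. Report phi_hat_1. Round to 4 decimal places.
\hat\phi_{1} = -0.0840

The Yule-Walker equations for an AR(p) process read, in matrix form,
  Gamma_p phi = r_p,   with   (Gamma_p)_{ij} = gamma(|i - j|),
                       (r_p)_i = gamma(i),   i,j = 1..p.
Substitute the sample gammas (Toeplitz matrix and right-hand side of size 2):
  Gamma_p = [[4.0491, -0.3155], [-0.3155, 4.0491]]
  r_p     = [-0.3155, -0.2893]
Written out:
  4.0491 phi_1 - 0.3155 phi_2 = -0.3155
  -0.3155 phi_1 + 4.0491 phi_2 = -0.2893
Solve by Cramer's rule:
  det = gamma(0)^2 - gamma(1)^2 = (4.0491)^2 - (-0.3155)^2 = 16.39521081 - 0.09954025 = 16.29567056
  phi_hat_1 = [gamma(1) gamma(0) - gamma(1) gamma(2)] / det = [(-0.3155)(4.0491) - (-0.3155)(-0.2893)] / 16.29567056 = -1.3687652 / 16.29567056 = -0.084
  phi_hat_2 = [gamma(0) gamma(2) - gamma(1)^2] / det = [(4.0491)(-0.2893) - (-0.3155)^2] / 16.29567056 = -1.27094488 / 16.29567056 = -0.078
So phi_hat = [-0.0840, -0.0780].
Therefore phi_hat_1 = -0.0840.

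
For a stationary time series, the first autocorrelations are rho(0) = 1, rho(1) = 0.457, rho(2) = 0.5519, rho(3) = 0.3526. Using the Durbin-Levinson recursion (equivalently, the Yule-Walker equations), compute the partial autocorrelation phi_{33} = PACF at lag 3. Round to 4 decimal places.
\phi_{33} = 0.0180

The PACF at lag k is phi_{kk}, the last component of the solution
to the Yule-Walker system G_k phi = r_k where
  (G_k)_{ij} = rho(|i - j|), (r_k)_i = rho(i), i,j = 1..k.
Equivalently, Durbin-Levinson gives phi_{kk} iteratively:
  phi_{11} = rho(1)
  phi_{kk} = [rho(k) - sum_{j=1..k-1} phi_{k-1,j} rho(k-j)]
            / [1 - sum_{j=1..k-1} phi_{k-1,j} rho(j)],
  phi_{k,j} = phi_{k-1,j} - phi_{kk} phi_{k-1,k-j},  j = 1..k-1.
Step k = 1:
  phi_11 = rho(1) = 0.457.
Step k = 2:
  phi_22 = [rho(2) - phi_11 rho(1)] / [1 - phi_11 rho(1)] = [0.5519 - (0.457)(0.457)] / [1 - (0.457)(0.457)]
         = 0.343051 / 0.791151 = 0.43361.
  Update: phi_21 = phi_11 - phi_22 phi_11 = 0.457 - (0.43361)(0.457) = 0.25884.
Step k = 3:
  phi_33 = [rho(3) - phi_21 rho(2) - phi_22 rho(1)] / [1 - phi_21 rho(1) - phi_22 rho(2)]
    numerator   = 0.3526 - (0.25884)(0.5519) - (0.43361)(0.457) = 0.0115863
    denominator = 1 - (0.25884)(0.457) - (0.43361)(0.5519) = 0.64240065
  phi_33 = 0.0115863 / 0.64240065 = 0.018.
Therefore phi_{33} = 0.0180.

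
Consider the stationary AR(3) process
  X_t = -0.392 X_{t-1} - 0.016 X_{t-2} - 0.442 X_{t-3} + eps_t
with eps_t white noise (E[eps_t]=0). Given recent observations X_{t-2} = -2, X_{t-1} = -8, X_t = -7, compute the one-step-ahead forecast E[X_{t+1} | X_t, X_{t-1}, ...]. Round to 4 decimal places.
E[X_{t+1} \mid \mathcal F_t] = 3.7560

For an AR(p) model X_t = c + sum_i phi_i X_{t-i} + eps_t, the
one-step-ahead conditional mean is
  E[X_{t+1} | X_t, ...] = c + sum_i phi_i X_{t+1-i}.
Substitute known values:
  E[X_{t+1} | ...] = (-0.392) * (-7) + (-0.016) * (-8) + (-0.442) * (-2)
                   = 3.7560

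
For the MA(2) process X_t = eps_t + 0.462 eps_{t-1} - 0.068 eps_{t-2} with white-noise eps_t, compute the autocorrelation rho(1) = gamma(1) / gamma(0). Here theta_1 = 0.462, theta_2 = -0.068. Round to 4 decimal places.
\rho(1) = 0.3535

For an MA(q) process with theta_0 = 1, the autocovariance is
  gamma(k) = sigma^2 * sum_{i=0..q-k} theta_i * theta_{i+k},
and rho(k) = gamma(k) / gamma(0). Sigma^2 cancels.
  numerator   = (1)*(0.462) + (0.462)*(-0.068) = 0.430584.
  denominator = (1)^2 + (0.462)^2 + (-0.068)^2 = 1.218068.
  rho(1) = 0.430584 / 1.218068 = 0.3535.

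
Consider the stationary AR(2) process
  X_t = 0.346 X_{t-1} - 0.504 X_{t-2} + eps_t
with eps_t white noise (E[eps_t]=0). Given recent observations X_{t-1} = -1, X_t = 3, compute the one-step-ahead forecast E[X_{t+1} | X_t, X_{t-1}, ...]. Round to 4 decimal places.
E[X_{t+1} \mid \mathcal F_t] = 1.5420

For an AR(p) model X_t = c + sum_i phi_i X_{t-i} + eps_t, the
one-step-ahead conditional mean is
  E[X_{t+1} | X_t, ...] = c + sum_i phi_i X_{t+1-i}.
Substitute known values:
  E[X_{t+1} | ...] = (0.346) * (3) + (-0.504) * (-1)
                   = 1.5420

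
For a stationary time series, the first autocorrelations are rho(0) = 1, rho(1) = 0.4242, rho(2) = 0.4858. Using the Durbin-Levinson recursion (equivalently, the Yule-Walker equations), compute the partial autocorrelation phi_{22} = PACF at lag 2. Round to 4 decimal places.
\phi_{22} = 0.3730

The PACF at lag k is phi_{kk}, the last component of the solution
to the Yule-Walker system G_k phi = r_k where
  (G_k)_{ij} = rho(|i - j|), (r_k)_i = rho(i), i,j = 1..k.
Equivalently, Durbin-Levinson gives phi_{kk} iteratively:
  phi_{11} = rho(1)
  phi_{kk} = [rho(k) - sum_{j=1..k-1} phi_{k-1,j} rho(k-j)]
            / [1 - sum_{j=1..k-1} phi_{k-1,j} rho(j)],
  phi_{k,j} = phi_{k-1,j} - phi_{kk} phi_{k-1,k-j},  j = 1..k-1.
Step k = 1:
  phi_11 = rho(1) = 0.4242.
Step k = 2:
  phi_22 = [rho(2) - phi_11 rho(1)] / [1 - phi_11 rho(1)] = [0.4858 - (0.4242)(0.4242)] / [1 - (0.4242)(0.4242)]
         = 0.30585436 / 0.82005436 = 0.373.
Therefore phi_{22} = 0.3730.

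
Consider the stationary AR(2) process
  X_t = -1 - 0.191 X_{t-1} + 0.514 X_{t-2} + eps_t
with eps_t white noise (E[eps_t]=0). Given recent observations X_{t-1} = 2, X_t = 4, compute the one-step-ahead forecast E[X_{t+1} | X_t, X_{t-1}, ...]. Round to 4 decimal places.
E[X_{t+1} \mid \mathcal F_t] = -0.7360

For an AR(p) model X_t = c + sum_i phi_i X_{t-i} + eps_t, the
one-step-ahead conditional mean is
  E[X_{t+1} | X_t, ...] = c + sum_i phi_i X_{t+1-i}.
Substitute known values:
  E[X_{t+1} | ...] = -1 + (-0.191) * (4) + (0.514) * (2)
                   = -0.7360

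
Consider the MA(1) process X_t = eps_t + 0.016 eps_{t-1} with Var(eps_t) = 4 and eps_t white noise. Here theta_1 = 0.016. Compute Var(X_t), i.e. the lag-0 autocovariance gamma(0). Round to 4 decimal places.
\gamma(0) = 4.0010

For an MA(q) process X_t = eps_t + sum_i theta_i eps_{t-i} with
Var(eps_t) = sigma^2, the variance is
  gamma(0) = sigma^2 * (1 + sum_i theta_i^2).
  sum_i theta_i^2 = (0.016)^2 = 0.000256.
  gamma(0) = 4 * (1 + 0.000256) = 4 * 1.000256 = 4.001024, which rounds to 4.0010.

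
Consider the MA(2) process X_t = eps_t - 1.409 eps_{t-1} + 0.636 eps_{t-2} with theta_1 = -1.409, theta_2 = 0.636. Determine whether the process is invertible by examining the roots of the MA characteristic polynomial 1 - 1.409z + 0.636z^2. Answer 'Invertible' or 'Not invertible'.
\text{Invertible}

The MA(q) characteristic polynomial is P(z) = 1 - 1.409z + 0.636z^2.
Invertibility requires all roots to lie outside the unit circle, i.e. |z| > 1 for every root.
Set 1 + (-1.409) z + (0.636) z^2 = 0, i.e. a z^2 + b z + c = 0 with a = 0.636, b = -1.409, c = 1.
Discriminant D = b^2 - 4ac = (-1.409)^2 - 4*(0.636)*1 = 1.985281 - (2.544) = -0.558719.
D < 0, so the roots are the complex-conjugate pair z = (-b +/- i sqrt(-D)) / (2a) = 1.1077 +/- 0.5876i.
For a conjugate pair |z|^2 = z * conj(z) = (product of roots) = c/a = 1/(0.636) = 1.572327, so |z| = sqrt(1.572327) = 1.2539 for both roots.
Moduli of all roots: 1.2539, 1.2539.
All moduli strictly greater than 1? Yes.
Verdict: Invertible.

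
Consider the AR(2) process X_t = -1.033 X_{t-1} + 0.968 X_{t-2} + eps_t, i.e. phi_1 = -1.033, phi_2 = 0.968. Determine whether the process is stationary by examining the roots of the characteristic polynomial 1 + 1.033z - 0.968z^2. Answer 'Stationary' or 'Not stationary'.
\text{Not stationary}

The AR(p) characteristic polynomial is P(z) = 1 + 1.033z - 0.968z^2.
Stationarity requires all roots to lie outside the unit circle, i.e. |z| > 1 for every root.
Set 1 + (1.033) z + (-0.968) z^2 = 0, i.e. a z^2 + b z + c = 0 with a = -0.968, b = 1.033, c = 1.
Discriminant D = b^2 - 4ac = (1.033)^2 - 4*(-0.968)*1 = 1.067089 - (-3.872) = 4.939089.
D >= 0, so the roots are real: z = (-b +/- sqrt(D)) / (2a) = (-1.033 +/- 2.222406) / (-1.936).
  z_1 = (-1.033 + 2.222406) / (-1.936) = -0.6144,   |z_1| = 0.6144.
  z_2 = (-1.033 - 2.222406) / (-1.936) = 1.6815,   |z_2| = 1.6815.
Moduli of all roots: 0.6144, 1.6815.
All moduli strictly greater than 1? No.
Verdict: Not stationary.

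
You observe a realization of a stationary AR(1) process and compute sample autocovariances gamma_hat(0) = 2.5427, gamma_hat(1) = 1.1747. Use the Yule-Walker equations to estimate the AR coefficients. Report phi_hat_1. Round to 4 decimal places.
\hat\phi_{1} = 0.4620

The Yule-Walker equations for an AR(p) process read, in matrix form,
  Gamma_p phi = r_p,   with   (Gamma_p)_{ij} = gamma(|i - j|),
                       (r_p)_i = gamma(i),   i,j = 1..p.
Substitute the sample gammas (Toeplitz matrix and right-hand side of size 1):
  Gamma_p = [[2.5427]]
  r_p     = [1.1747]
With p = 1 this is the single equation gamma(0) phi_1 = gamma(1):
  phi_hat_1 = gamma(1) / gamma(0) = 1.1747 / 2.5427 = 0.4620.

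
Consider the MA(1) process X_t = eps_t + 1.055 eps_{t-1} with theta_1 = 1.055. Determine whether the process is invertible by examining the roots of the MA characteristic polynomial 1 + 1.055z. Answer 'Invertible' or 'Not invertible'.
\text{Not invertible}

The MA(q) characteristic polynomial is P(z) = 1 + 1.055z.
Invertibility requires all roots to lie outside the unit circle, i.e. |z| > 1 for every root.
This is linear in z: 1 + (1.055) z = 0  =>  z = -1/(1.055) = -0.947867,  |z| = 0.947867.
Moduli of all roots: 0.9479.
All moduli strictly greater than 1? No.
Verdict: Not invertible.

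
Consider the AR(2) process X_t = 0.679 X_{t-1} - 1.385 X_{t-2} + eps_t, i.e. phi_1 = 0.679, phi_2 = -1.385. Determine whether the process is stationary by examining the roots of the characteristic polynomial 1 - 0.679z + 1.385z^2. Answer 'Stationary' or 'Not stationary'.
\text{Not stationary}

The AR(p) characteristic polynomial is P(z) = 1 - 0.679z + 1.385z^2.
Stationarity requires all roots to lie outside the unit circle, i.e. |z| > 1 for every root.
Set 1 + (-0.679) z + (1.385) z^2 = 0, i.e. a z^2 + b z + c = 0 with a = 1.385, b = -0.679, c = 1.
Discriminant D = b^2 - 4ac = (-0.679)^2 - 4*(1.385)*1 = 0.461041 - (5.54) = -5.078959.
D < 0, so the roots are the complex-conjugate pair z = (-b +/- i sqrt(-D)) / (2a) = 0.2451 +/- 0.8136i.
For a conjugate pair |z|^2 = z * conj(z) = (product of roots) = c/a = 1/(1.385) = 0.722022, so |z| = sqrt(0.722022) = 0.8497 for both roots.
Moduli of all roots: 0.8497, 0.8497.
All moduli strictly greater than 1? No.
Verdict: Not stationary.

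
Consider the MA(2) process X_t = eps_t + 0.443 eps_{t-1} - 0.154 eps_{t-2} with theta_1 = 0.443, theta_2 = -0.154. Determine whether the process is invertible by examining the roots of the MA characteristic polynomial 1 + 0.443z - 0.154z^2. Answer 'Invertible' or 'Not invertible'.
\text{Invertible}

The MA(q) characteristic polynomial is P(z) = 1 + 0.443z - 0.154z^2.
Invertibility requires all roots to lie outside the unit circle, i.e. |z| > 1 for every root.
Set 1 + (0.443) z + (-0.154) z^2 = 0, i.e. a z^2 + b z + c = 0 with a = -0.154, b = 0.443, c = 1.
Discriminant D = b^2 - 4ac = (0.443)^2 - 4*(-0.154)*1 = 0.196249 - (-0.616) = 0.812249.
D >= 0, so the roots are real: z = (-b +/- sqrt(D)) / (2a) = (-0.443 +/- 0.901249) / (-0.308).
  z_1 = (-0.443 + 0.901249) / (-0.308) = -1.4878,   |z_1| = 1.4878.
  z_2 = (-0.443 - 0.901249) / (-0.308) = 4.3644,   |z_2| = 4.3644.
Moduli of all roots: 1.4878, 4.3644.
All moduli strictly greater than 1? Yes.
Verdict: Invertible.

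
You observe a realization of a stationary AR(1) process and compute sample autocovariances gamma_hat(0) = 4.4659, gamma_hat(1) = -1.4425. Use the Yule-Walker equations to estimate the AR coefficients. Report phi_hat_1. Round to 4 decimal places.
\hat\phi_{1} = -0.3230

The Yule-Walker equations for an AR(p) process read, in matrix form,
  Gamma_p phi = r_p,   with   (Gamma_p)_{ij} = gamma(|i - j|),
                       (r_p)_i = gamma(i),   i,j = 1..p.
Substitute the sample gammas (Toeplitz matrix and right-hand side of size 1):
  Gamma_p = [[4.4659]]
  r_p     = [-1.4425]
With p = 1 this is the single equation gamma(0) phi_1 = gamma(1):
  phi_hat_1 = gamma(1) / gamma(0) = -1.4425 / 4.4659 = -0.3230.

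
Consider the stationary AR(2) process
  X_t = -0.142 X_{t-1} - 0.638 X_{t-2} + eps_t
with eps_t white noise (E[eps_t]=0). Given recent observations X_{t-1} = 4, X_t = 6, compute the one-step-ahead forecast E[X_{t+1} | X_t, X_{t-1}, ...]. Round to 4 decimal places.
E[X_{t+1} \mid \mathcal F_t] = -3.4040

For an AR(p) model X_t = c + sum_i phi_i X_{t-i} + eps_t, the
one-step-ahead conditional mean is
  E[X_{t+1} | X_t, ...] = c + sum_i phi_i X_{t+1-i}.
Substitute known values:
  E[X_{t+1} | ...] = (-0.142) * (6) + (-0.638) * (4)
                   = -3.4040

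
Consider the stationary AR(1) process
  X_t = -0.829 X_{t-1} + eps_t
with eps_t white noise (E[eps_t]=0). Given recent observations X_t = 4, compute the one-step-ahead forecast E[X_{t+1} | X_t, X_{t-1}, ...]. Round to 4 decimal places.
E[X_{t+1} \mid \mathcal F_t] = -3.3160

For an AR(p) model X_t = c + sum_i phi_i X_{t-i} + eps_t, the
one-step-ahead conditional mean is
  E[X_{t+1} | X_t, ...] = c + sum_i phi_i X_{t+1-i}.
Substitute known values:
  E[X_{t+1} | ...] = (-0.829) * (4)
                   = -3.3160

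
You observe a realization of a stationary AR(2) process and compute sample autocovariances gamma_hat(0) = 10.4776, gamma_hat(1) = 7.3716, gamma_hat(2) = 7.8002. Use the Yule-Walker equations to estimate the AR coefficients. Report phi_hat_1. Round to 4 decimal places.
\hat\phi_{1} = 0.3560

The Yule-Walker equations for an AR(p) process read, in matrix form,
  Gamma_p phi = r_p,   with   (Gamma_p)_{ij} = gamma(|i - j|),
                       (r_p)_i = gamma(i),   i,j = 1..p.
Substitute the sample gammas (Toeplitz matrix and right-hand side of size 2):
  Gamma_p = [[10.4776, 7.3716], [7.3716, 10.4776]]
  r_p     = [7.3716, 7.8002]
Written out:
  10.4776 phi_1 + 7.3716 phi_2 = 7.3716
  7.3716 phi_1 + 10.4776 phi_2 = 7.8002
Solve by Cramer's rule:
  det = gamma(0)^2 - gamma(1)^2 = (10.4776)^2 - (7.3716)^2 = 109.78010176 - 54.34048656 = 55.4396152
  phi_hat_1 = [gamma(1) gamma(0) - gamma(1) gamma(2)] / det = [(7.3716)(10.4776) - (7.3716)(7.8002)] / 55.4396152 = 19.73672184 / 55.4396152 = 0.356
  phi_hat_2 = [gamma(0) gamma(2) - gamma(1)^2] / det = [(10.4776)(7.8002) - (7.3716)^2] / 55.4396152 = 27.38688896 / 55.4396152 = 0.494
So phi_hat = [0.3560, 0.4940].
Therefore phi_hat_1 = 0.3560.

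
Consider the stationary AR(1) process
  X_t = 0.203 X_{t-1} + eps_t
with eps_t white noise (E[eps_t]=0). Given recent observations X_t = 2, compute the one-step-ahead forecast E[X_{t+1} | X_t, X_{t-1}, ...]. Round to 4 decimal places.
E[X_{t+1} \mid \mathcal F_t] = 0.4060

For an AR(p) model X_t = c + sum_i phi_i X_{t-i} + eps_t, the
one-step-ahead conditional mean is
  E[X_{t+1} | X_t, ...] = c + sum_i phi_i X_{t+1-i}.
Substitute known values:
  E[X_{t+1} | ...] = (0.203) * (2)
                   = 0.4060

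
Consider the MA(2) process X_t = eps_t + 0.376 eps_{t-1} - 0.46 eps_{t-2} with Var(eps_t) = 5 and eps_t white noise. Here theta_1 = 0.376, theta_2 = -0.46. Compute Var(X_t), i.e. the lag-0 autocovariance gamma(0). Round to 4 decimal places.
\gamma(0) = 6.7649

For an MA(q) process X_t = eps_t + sum_i theta_i eps_{t-i} with
Var(eps_t) = sigma^2, the variance is
  gamma(0) = sigma^2 * (1 + sum_i theta_i^2).
  sum_i theta_i^2 = (0.376)^2 + (-0.46)^2 = 0.141376 + 0.2116 = 0.352976.
  gamma(0) = 5 * (1 + 0.352976) = 5 * 1.352976 = 6.76488, which rounds to 6.7649.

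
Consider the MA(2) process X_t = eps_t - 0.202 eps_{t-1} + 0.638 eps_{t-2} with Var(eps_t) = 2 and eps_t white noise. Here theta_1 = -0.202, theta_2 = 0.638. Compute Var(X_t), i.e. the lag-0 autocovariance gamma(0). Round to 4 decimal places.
\gamma(0) = 2.8957

For an MA(q) process X_t = eps_t + sum_i theta_i eps_{t-i} with
Var(eps_t) = sigma^2, the variance is
  gamma(0) = sigma^2 * (1 + sum_i theta_i^2).
  sum_i theta_i^2 = (-0.202)^2 + (0.638)^2 = 0.040804 + 0.407044 = 0.447848.
  gamma(0) = 2 * (1 + 0.447848) = 2 * 1.447848 = 2.895696, which rounds to 2.8957.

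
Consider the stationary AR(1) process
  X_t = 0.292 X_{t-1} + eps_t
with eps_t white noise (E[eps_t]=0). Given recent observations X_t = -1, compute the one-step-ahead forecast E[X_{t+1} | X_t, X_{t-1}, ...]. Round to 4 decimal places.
E[X_{t+1} \mid \mathcal F_t] = -0.2920

For an AR(p) model X_t = c + sum_i phi_i X_{t-i} + eps_t, the
one-step-ahead conditional mean is
  E[X_{t+1} | X_t, ...] = c + sum_i phi_i X_{t+1-i}.
Substitute known values:
  E[X_{t+1} | ...] = (0.292) * (-1)
                   = -0.2920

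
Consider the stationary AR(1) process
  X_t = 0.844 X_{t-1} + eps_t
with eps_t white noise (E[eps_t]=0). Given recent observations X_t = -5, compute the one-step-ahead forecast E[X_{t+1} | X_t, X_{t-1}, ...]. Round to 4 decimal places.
E[X_{t+1} \mid \mathcal F_t] = -4.2200

For an AR(p) model X_t = c + sum_i phi_i X_{t-i} + eps_t, the
one-step-ahead conditional mean is
  E[X_{t+1} | X_t, ...] = c + sum_i phi_i X_{t+1-i}.
Substitute known values:
  E[X_{t+1} | ...] = (0.844) * (-5)
                   = -4.2200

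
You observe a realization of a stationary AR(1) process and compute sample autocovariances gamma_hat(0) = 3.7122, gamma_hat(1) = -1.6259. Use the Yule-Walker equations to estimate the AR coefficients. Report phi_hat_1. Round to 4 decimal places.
\hat\phi_{1} = -0.4380

The Yule-Walker equations for an AR(p) process read, in matrix form,
  Gamma_p phi = r_p,   with   (Gamma_p)_{ij} = gamma(|i - j|),
                       (r_p)_i = gamma(i),   i,j = 1..p.
Substitute the sample gammas (Toeplitz matrix and right-hand side of size 1):
  Gamma_p = [[3.7122]]
  r_p     = [-1.6259]
With p = 1 this is the single equation gamma(0) phi_1 = gamma(1):
  phi_hat_1 = gamma(1) / gamma(0) = -1.6259 / 3.7122 = -0.4380.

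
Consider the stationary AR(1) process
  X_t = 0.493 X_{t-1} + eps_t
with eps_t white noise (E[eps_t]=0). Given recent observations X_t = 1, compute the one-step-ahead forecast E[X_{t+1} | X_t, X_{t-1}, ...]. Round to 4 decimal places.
E[X_{t+1} \mid \mathcal F_t] = 0.4930

For an AR(p) model X_t = c + sum_i phi_i X_{t-i} + eps_t, the
one-step-ahead conditional mean is
  E[X_{t+1} | X_t, ...] = c + sum_i phi_i X_{t+1-i}.
Substitute known values:
  E[X_{t+1} | ...] = (0.493) * (1)
                   = 0.4930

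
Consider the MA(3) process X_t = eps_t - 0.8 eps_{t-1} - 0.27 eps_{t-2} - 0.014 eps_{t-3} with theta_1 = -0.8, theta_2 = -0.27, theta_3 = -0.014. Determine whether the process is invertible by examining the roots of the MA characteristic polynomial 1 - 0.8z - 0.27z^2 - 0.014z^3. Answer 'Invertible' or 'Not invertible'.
\text{Not invertible}

The MA(q) characteristic polynomial is P(z) = 1 - 0.8z - 0.27z^2 - 0.014z^3.
Invertibility requires all roots to lie outside the unit circle, i.e. |z| > 1 for every root.
Degree 3: look for a simple real root z0 first, then factor out (1 - z/z0) and solve the remaining quadratic.
Testing z0 = -5: P(-5) = 1 + (-0.8)(-5) + (-0.27)(-5)^2 + (-0.014)(-5)^3
  = 1 + (4) + (-6.75) + (1.75) = 0.  So z_0 = -5 is a root, |z_0| = 5.
Divide out the factor (1 + 0.2 z) = (1 - z/z0) (since 1/z0 = -0.2):
  P(z) = (1 + 0.2 z)(1 + (-1) z + (-0.07) z^2)
  [check: z-coef -1 - (-0.2) = -0.8; z^2-coef -0.07 - (-0.2)(-1) = -0.27; z^3-coef -(-0.2)(-0.07) = -0.014.]
Remaining roots from the quadratic factor 1 + (-1) z + (-0.07) z^2:
  Set 1 + (-1) z + (-0.07) z^2 = 0, i.e. a z^2 + b z + c = 0 with a = -0.07, b = -1, c = 1.
  Discriminant D = b^2 - 4ac = (-1)^2 - 4*(-0.07)*1 = 1 - (-0.28) = 1.28.
  D >= 0, so the roots are real: z = (-b +/- sqrt(D)) / (2a) = (1 +/- 1.131371) / (-0.14).
    z_1 = (1 + 1.131371) / (-0.14) = -15.2241,   |z_1| = 15.2241.
    z_2 = (1 - 1.131371) / (-0.14) = 0.9384,   |z_2| = 0.9384.
Moduli of all roots: 5.0000, 15.2241, 0.9384.
All moduli strictly greater than 1? No.
Verdict: Not invertible.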